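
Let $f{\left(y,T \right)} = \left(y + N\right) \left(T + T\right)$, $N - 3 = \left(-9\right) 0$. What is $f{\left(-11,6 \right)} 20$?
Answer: $-1920$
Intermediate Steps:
$N = 3$ ($N = 3 - 0 = 3 + 0 = 3$)
$f{\left(y,T \right)} = 2 T \left(3 + y\right)$ ($f{\left(y,T \right)} = \left(y + 3\right) \left(T + T\right) = \left(3 + y\right) 2 T = 2 T \left(3 + y\right)$)
$f{\left(-11,6 \right)} 20 = 2 \cdot 6 \left(3 - 11\right) 20 = 2 \cdot 6 \left(-8\right) 20 = \left(-96\right) 20 = -1920$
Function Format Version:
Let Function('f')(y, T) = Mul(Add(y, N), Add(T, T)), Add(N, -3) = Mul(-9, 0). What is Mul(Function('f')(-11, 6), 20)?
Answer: -1920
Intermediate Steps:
N = 3 (N = Add(3, Mul(-9, 0)) = Add(3, 0) = 3)
Function('f')(y, T) = Mul(2, T, Add(3, y)) (Function('f')(y, T) = Mul(Add(y, 3), Add(T, T)) = Mul(Add(3, y), Mul(2, T)) = Mul(2, T, Add(3, y)))
Mul(Function('f')(-11, 6), 20) = Mul(Mul(2, 6, Add(3, -11)), 20) = Mul(Mul(2, 6, -8), 20) = Mul(-96, 20) = -1920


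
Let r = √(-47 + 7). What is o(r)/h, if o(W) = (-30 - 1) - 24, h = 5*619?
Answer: -11/619 ≈ -0.017771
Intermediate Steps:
h = 3095
r = 2*I*√10 (r = √(-40) = 2*I*√10 ≈ 6.3246*I)
o(W) = -55 (o(W) = -31 - 24 = -55)
o(r)/h = -55/3095 = -55*1/3095 = -11/619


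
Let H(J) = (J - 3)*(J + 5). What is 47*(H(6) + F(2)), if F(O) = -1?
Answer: 1504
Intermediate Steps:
H(J) = (-3 + J)*(5 + J)
47*(H(6) + F(2)) = 47*((-15 + 6² + 2*6) - 1) = 47*((-15 + 36 + 12) - 1) = 47*(33 - 1) = 47*32 = 1504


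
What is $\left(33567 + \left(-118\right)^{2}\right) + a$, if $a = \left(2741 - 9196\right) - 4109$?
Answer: $36927$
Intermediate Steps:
$a = -10564$ ($a = -6455 - 4109 = -10564$)
$\left(33567 + \left(-118\right)^{2}\right) + a = \left(33567 + \left(-118\right)^{2}\right) - 10564 = \left(33567 + 13924\right) - 10564 = 47491 - 10564 = 36927$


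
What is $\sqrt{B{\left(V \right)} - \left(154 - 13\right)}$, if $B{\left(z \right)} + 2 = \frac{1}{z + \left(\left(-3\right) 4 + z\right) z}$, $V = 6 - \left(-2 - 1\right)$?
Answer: $\frac{5 i \sqrt{206}}{6} \approx 11.961 i$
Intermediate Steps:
$V = 9$ ($V = 6 - \left(-2 - 1\right) = 6 - -3 = 6 + 3 = 9$)
$B{\left(z \right)} = -2 + \frac{1}{z + z \left(-12 + z\right)}$ ($B{\left(z \right)} = -2 + \frac{1}{z + \left(\left(-3\right) 4 + z\right) z} = -2 + \frac{1}{z + \left(-12 + z\right) z} = -2 + \frac{1}{z + z \left(-12 + z\right)}$)
$\sqrt{B{\left(V \right)} - \left(154 - 13\right)} = \sqrt{\frac{1 - 2 \cdot 9^{2} + 22 \cdot 9}{9 \left(-11 + 9\right)} - \left(154 - 13\right)} = \sqrt{\frac{1 - 162 + 198}{9 \left(-2\right)} - 141} = \sqrt{\frac{1}{9} \left(- \frac{1}{2}\right) \left(1 - 162 + 198\right) + \left(-154 + 13\right)} = \sqrt{\frac{1}{9} \left(- \frac{1}{2}\right) 37 - 141} = \sqrt{- \frac{37}{18} - 141} = \sqrt{- \frac{2575}{18}} = \frac{5 i \sqrt{206}}{6}$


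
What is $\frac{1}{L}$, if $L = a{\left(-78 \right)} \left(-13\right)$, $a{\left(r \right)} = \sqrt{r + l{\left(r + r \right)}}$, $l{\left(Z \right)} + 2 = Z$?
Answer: $\frac{i \sqrt{59}}{1534} \approx 0.0050073 i$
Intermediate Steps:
$l{\left(Z \right)} = -2 + Z$
$a{\left(r \right)} = \sqrt{-2 + 3 r}$ ($a{\left(r \right)} = \sqrt{r + \left(-2 + \left(r + r\right)\right)} = \sqrt{r + \left(-2 + 2 r\right)} = \sqrt{-2 + 3 r}$)
$L = - 26 i \sqrt{59}$ ($L = \sqrt{-2 + 3 \left(-78\right)} \left(-13\right) = \sqrt{-2 - 234} \left(-13\right) = \sqrt{-236} \left(-13\right) = 2 i \sqrt{59} \left(-13\right) = - 26 i \sqrt{59} \approx - 199.71 i$)
$\frac{1}{L} = \frac{1}{\left(-26\right) i \sqrt{59}} = \frac{i \sqrt{59}}{1534}$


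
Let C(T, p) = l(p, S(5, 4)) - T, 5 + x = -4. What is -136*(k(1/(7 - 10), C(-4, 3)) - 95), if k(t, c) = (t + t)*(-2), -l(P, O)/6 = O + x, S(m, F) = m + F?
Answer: 38216/3 ≈ 12739.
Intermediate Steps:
x = -9 (x = -5 - 4 = -9)
S(m, F) = F + m
l(P, O) = 54 - 6*O (l(P, O) = -6*(O - 9) = -6*(-9 + O) = 54 - 6*O)
C(T, p) = -T (C(T, p) = (54 - 6*(4 + 5)) - T = (54 - 6*9) - T = (54 - 54) - T = 0 - T = -T)
k(t, c) = -4*t (k(t, c) = (2*t)*(-2) = -4*t)
-136*(k(1/(7 - 10), C(-4, 3)) - 95) = -136*(-4/(7 - 10) - 95) = -136*(-4/(-3) - 95) = -136*(-4*(-1/3) - 95) = -136*(4/3 - 95) = -136*(-281/3) = 38216/3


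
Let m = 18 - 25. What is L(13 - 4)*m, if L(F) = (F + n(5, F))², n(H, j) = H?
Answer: -1372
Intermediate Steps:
m = -7
L(F) = (5 + F)² (L(F) = (F + 5)² = (5 + F)²)
L(13 - 4)*m = (5 + (13 - 4))²*(-7) = (5 + 9)²*(-7) = 14²*(-7) = 196*(-7) = -1372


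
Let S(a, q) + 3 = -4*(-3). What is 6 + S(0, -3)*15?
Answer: 141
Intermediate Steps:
S(a, q) = 9 (S(a, q) = -3 - 4*(-3) = -3 + 12 = 9)
6 + S(0, -3)*15 = 6 + 9*15 = 6 + 135 = 141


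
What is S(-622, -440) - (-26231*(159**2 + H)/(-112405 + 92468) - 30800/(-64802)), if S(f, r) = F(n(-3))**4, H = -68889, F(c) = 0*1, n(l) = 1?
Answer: 37062595766848/645978737 ≈ 57374.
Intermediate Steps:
F(c) = 0
S(f, r) = 0 (S(f, r) = 0**4 = 0)
S(-622, -440) - (-26231*(159**2 + H)/(-112405 + 92468) - 30800/(-64802)) = 0 - (-26231*(159**2 - 68889)/(-112405 + 92468) - 30800/(-64802)) = 0 - (-26231/((-19937/(25281 - 68889))) - 30800*(-1/64802)) = 0 - (-26231/((-19937/(-43608))) + 15400/32401) = 0 - (-26231/((-19937*(-1/43608))) + 15400/32401) = 0 - (-26231/19937/43608 + 15400/32401) = 0 - (-26231*43608/19937 + 15400/32401) = 0 - (-1143881448/19937 + 15400/32401) = 0 - 1*(-37062595766848/645978737) = 0 + 37062595766848/645978737 = 37062595766848/645978737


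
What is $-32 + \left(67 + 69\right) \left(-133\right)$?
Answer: $-18120$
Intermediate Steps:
$-32 + \left(67 + 69\right) \left(-133\right) = -32 + 136 \left(-133\right) = -32 - 18088 = -18120$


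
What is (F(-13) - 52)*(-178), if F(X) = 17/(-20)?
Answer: 94073/10 ≈ 9407.3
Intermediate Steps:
F(X) = -17/20 (F(X) = 17*(-1/20) = -17/20)
(F(-13) - 52)*(-178) = (-17/20 - 52)*(-178) = -1057/20*(-178) = 94073/10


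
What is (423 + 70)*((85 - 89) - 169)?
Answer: -85289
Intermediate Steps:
(423 + 70)*((85 - 89) - 169) = 493*(-4 - 169) = 493*(-173) = -85289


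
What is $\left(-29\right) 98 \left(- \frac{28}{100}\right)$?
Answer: $\frac{19894}{25} \approx 795.76$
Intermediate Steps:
$\left(-29\right) 98 \left(- \frac{28}{100}\right) = - 2842 \left(\left(-28\right) \frac{1}{100}\right) = \left(-2842\right) \left(- \frac{7}{25}\right) = \frac{19894}{25}$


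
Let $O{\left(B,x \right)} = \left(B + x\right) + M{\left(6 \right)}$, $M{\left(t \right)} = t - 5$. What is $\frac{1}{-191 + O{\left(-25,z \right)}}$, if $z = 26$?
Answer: $- \frac{1}{189} \approx -0.005291$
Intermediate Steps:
$M{\left(t \right)} = -5 + t$
$O{\left(B,x \right)} = 1 + B + x$ ($O{\left(B,x \right)} = \left(B + x\right) + \left(-5 + 6\right) = \left(B + x\right) + 1 = 1 + B + x$)
$\frac{1}{-191 + O{\left(-25,z \right)}} = \frac{1}{-191 + \left(1 - 25 + 26\right)} = \frac{1}{-191 + 2} = \frac{1}{-189} = - \frac{1}{189}$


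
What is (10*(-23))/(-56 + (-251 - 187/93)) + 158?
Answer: 2280997/14369 ≈ 158.74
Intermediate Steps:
(10*(-23))/(-56 + (-251 - 187/93)) + 158 = -230/(-56 + (-251 - 187/93)) + 158 = -230/(-56 - 23530/93) + 158 = -230/(-28738/93) + 158 = -93/28738*(-230) + 158 = 10695/14369 + 158 = 2280997/14369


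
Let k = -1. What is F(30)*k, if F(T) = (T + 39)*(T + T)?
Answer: -4140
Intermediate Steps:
F(T) = 2*T*(39 + T) (F(T) = (39 + T)*(2*T) = 2*T*(39 + T))
F(30)*k = (2*30*(39 + 30))*(-1) = (2*30*69)*(-1) = 4140*(-1) = -4140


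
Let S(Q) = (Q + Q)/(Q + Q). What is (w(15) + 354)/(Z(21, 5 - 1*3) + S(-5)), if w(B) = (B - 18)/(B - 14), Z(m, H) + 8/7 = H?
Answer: 189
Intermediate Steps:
Z(m, H) = -8/7 + H
S(Q) = 1 (S(Q) = (2*Q)/((2*Q)) = (2*Q)*(1/(2*Q)) = 1)
w(B) = (-18 + B)/(-14 + B)
(w(15) + 354)/(Z(21, 5 - 1*3) + S(-5)) = ((-18 + 15)/(-14 + 15) + 354)/((-8/7 + (5 - 1*3)) + 1) = (-3/1 + 354)/((-8/7 + (5 - 3)) + 1) = (1*(-3) + 354)/((-8/7 + 2) + 1) = (-3 + 354)/(6/7 + 1) = 351/(13/7) = 351*(7/13) = 189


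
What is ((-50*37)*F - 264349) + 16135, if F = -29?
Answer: -194564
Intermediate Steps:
((-50*37)*F - 264349) + 16135 = (-50*37*(-29) - 264349) + 16135 = (-1850*(-29) - 264349) + 16135 = (53650 - 264349) + 16135 = -210699 + 16135 = -194564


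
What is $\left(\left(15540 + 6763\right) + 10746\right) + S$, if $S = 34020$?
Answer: $67069$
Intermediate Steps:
$\left(\left(15540 + 6763\right) + 10746\right) + S = \left(\left(15540 + 6763\right) + 10746\right) + 34020 = \left(22303 + 10746\right) + 34020 = 33049 + 34020 = 67069$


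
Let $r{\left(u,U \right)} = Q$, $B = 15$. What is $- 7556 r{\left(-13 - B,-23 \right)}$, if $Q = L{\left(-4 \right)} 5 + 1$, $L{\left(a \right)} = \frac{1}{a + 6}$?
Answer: $-26446$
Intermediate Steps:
$L{\left(a \right)} = \frac{1}{6 + a}$
$Q = \frac{7}{2}$ ($Q = \frac{1}{6 - 4} \cdot 5 + 1 = \frac{1}{2} \cdot 5 + 1 = \frac{5}{2} + 1 = \frac{7}{2} \approx 3.5$)
$r{\left(u,U \right)} = \frac{7}{2}$
$- 7556 r{\left(-13 - B,-23 \right)} = \left(-7556\right) \frac{7}{2} = -26446$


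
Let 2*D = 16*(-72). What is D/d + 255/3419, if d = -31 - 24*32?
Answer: 2173089/2731781 ≈ 0.79548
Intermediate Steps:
D = -576 (D = (16*(-72))/2 = (1/2)*(-1152) = -576)
d = -799 (d = -31 - 768 = -799)
D/d + 255/3419 = -576/(-799) + 255/3419 = -576*(-1/799) + 255*(1/3419) = 576/799 + 255/3419 = 2173089/2731781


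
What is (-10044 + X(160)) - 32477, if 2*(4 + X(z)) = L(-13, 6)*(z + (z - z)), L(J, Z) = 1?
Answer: -42445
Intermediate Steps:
X(z) = -4 + z/2 (X(z) = -4 + (1*(z + (z - z)))/2 = -4 + (1*(z + 0))/2 = -4 + (1*z)/2 = -4 + z/2)
(-10044 + X(160)) - 32477 = (-10044 + (-4 + (1/2)*160)) - 32477 = (-10044 + (-4 + 80)) - 32477 = (-10044 + 76) - 32477 = -9968 - 32477 = -42445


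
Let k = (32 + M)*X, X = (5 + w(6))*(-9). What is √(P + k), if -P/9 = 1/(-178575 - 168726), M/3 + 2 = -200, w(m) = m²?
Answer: √315402627771915/38589 ≈ 460.22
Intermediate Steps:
M = -606 (M = -6 + 3*(-200) = -6 - 600 = -606)
X = -369 (X = (5 + 6²)*(-9) = (5 + 36)*(-9) = 41*(-9) = -369)
k = 211806 (k = (32 - 606)*(-369) = -574*(-369) = 211806)
P = 1/38589 (P = -9/(-178575 - 168726) = -9/(-347301) = -9*(-1/347301) = 1/38589 ≈ 2.5914e-5)
√(P + k) = √(1/38589 + 211806) = √(8173381735/38589) = √315402627771915/38589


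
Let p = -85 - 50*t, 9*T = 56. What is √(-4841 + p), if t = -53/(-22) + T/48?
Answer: I*√49523826/99 ≈ 71.084*I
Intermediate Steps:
T = 56/9 (T = (⅑)*56 = 56/9 ≈ 6.2222)
t = 754/297 (t = -53/(-22) + (56/9)/48 = -53*(-1/22) + (56/9)*(1/48) = 53/22 + 7/54 = 754/297 ≈ 2.5387)
p = -62945/297 (p = -85 - 50*754/297 = -85 - 37700/297 = -62945/297 ≈ -211.94)
√(-4841 + p) = √(-4841 - 62945/297) = √(-1500722/297) = I*√49523826/99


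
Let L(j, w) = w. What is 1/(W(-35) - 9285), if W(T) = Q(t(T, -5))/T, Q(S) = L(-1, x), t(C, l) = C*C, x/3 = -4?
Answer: -35/324963 ≈ -0.00010770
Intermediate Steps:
x = -12 (x = 3*(-4) = -12)
t(C, l) = C²
Q(S) = -12
W(T) = -12/T
1/(W(-35) - 9285) = 1/(-12/(-35) - 9285) = 1/(-12*(-1/35) - 9285) = 1/(12/35 - 9285) = 1/(-324963/35) = -35/324963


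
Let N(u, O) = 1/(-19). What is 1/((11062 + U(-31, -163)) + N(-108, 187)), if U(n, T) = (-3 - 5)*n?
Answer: 19/214889 ≈ 8.8418e-5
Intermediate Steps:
U(n, T) = -8*n
N(u, O) = -1/19
1/((11062 + U(-31, -163)) + N(-108, 187)) = 1/((11062 - 8*(-31)) - 1/19) = 1/((11062 + 248) - 1/19) = 1/(11310 - 1/19) = 1/(214889/19) = 19/214889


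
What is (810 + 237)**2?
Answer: 1096209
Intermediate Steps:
(810 + 237)**2 = 1047**2 = 1096209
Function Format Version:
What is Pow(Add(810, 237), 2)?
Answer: 1096209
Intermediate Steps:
Pow(Add(810, 237), 2) = Pow(1047, 2) = 1096209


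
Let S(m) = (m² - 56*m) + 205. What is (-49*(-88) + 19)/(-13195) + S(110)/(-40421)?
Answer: -256146626/533355095 ≈ -0.48026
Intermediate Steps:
S(m) = 205 + m² - 56*m
(-49*(-88) + 19)/(-13195) + S(110)/(-40421) = (-49*(-88) + 19)/(-13195) + (205 + 110² - 56*110)/(-40421) = (4312 + 19)*(-1/13195) + (205 + 12100 - 6160)*(-1/40421) = 4331*(-1/13195) + 6145*(-1/40421) = -4331/13195 - 6145/40421 = -256146626/533355095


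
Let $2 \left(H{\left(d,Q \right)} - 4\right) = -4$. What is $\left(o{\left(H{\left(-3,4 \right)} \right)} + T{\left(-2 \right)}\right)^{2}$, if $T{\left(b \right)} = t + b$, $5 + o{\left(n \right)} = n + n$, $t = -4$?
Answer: $49$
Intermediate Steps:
$H{\left(d,Q \right)} = 2$ ($H{\left(d,Q \right)} = 4 + \frac{1}{2} \left(-4\right) = 4 - 2 = 2$)
$o{\left(n \right)} = -5 + 2 n$ ($o{\left(n \right)} = -5 + \left(n + n\right) = -5 + 2 n$)
$T{\left(b \right)} = -4 + b$
$\left(o{\left(H{\left(-3,4 \right)} \right)} + T{\left(-2 \right)}\right)^{2} = \left(\left(-5 + 2 \cdot 2\right) - 6\right)^{2} = \left(\left(-5 + 4\right) - 6\right)^{2} = \left(-1 - 6\right)^{2} = \left(-7\right)^{2} = 49$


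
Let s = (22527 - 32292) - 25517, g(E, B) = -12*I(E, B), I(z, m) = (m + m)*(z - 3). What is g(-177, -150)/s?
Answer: 324000/17641 ≈ 18.366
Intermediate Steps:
I(z, m) = 2*m*(-3 + z) (I(z, m) = (2*m)*(-3 + z) = 2*m*(-3 + z))
g(E, B) = -24*B*(-3 + E)
s = -35282 (s = -9765 - 25517 = -35282)
g(-177, -150)/s = (24*(-150)*(3 - 1*(-177)))/(-35282) = (24*(-150)*(3 + 177))*(-1/35282) = (24*(-150)*180)*(-1/35282) = -648000*(-1/35282) = 324000/17641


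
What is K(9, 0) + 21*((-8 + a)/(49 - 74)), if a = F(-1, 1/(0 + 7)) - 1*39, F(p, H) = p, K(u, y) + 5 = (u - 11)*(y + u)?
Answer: 433/25 ≈ 17.320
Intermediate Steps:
K(u, y) = -5 + (-11 + u)*(u + y) (K(u, y) = -5 + (u - 11)*(y + u) = -5 + (-11 + u)*(u + y))
a = -40 (a = -1 - 1*39 = -1 - 39 = -40)
K(9, 0) + 21*((-8 + a)/(49 - 74)) = (-5 + 9² - 11*9 - 11*0 + 9*0) + 21*((-8 - 40)/(49 - 74)) = (-5 + 81 - 99 + 0 + 0) + 21*(-48/(-25)) = -23 + 21*(-48*(-1/25)) = -23 + 21*(48/25) = -23 + 1008/25 = 433/25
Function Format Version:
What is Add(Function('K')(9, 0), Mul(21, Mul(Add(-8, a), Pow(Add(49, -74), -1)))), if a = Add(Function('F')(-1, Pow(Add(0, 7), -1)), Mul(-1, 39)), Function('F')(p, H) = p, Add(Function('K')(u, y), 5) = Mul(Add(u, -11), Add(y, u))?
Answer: Rational(433, 25) ≈ 17.320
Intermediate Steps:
Function('K')(u, y) = Add(-5, Mul(Add(-11, u), Add(u, y))) (Function('K')(u, y) = Add(-5, Mul(Add(u, -11), Add(y, u))) = Add(-5, Mul(Add(-11, u), Add(u, y))))
a = -40 (a = Add(-1, Mul(-1, 39)) = Add(-1, -39) = -40)
Add(Function('K')(9, 0), Mul(21, Mul(Add(-8, a), Pow(Add(49, -74), -1)))) = Add(Add(-5, Pow(9, 2), Mul(-11, 9), Mul(-11, 0), Mul(9, 0)), Mul(21, Mul(Add(-8, -40), Pow(Add(49, -74), -1)))) = Add(Add(-5, 81, -99, 0, 0), Mul(21, Mul(-48, Pow(-25, -1)))) = Add(-23, Mul(21, Mul(-48, Rational(-1, 25)))) = Add(-23, Mul(21, Rational(48, 25))) = Add(-23, Rational(1008, 25)) = Rational(433, 25)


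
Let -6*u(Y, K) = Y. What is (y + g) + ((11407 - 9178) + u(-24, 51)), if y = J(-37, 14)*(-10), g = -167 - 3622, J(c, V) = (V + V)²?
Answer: -9396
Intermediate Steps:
J(c, V) = 4*V² (J(c, V) = (2*V)² = 4*V²)
u(Y, K) = -Y/6
g = -3789
y = -7840 (y = (4*14²)*(-10) = (4*196)*(-10) = 784*(-10) = -7840)
(y + g) + ((11407 - 9178) + u(-24, 51)) = (-7840 - 3789) + ((11407 - 9178) - ⅙*(-24)) = -11629 + (2229 + 4) = -11629 + 2233 = -9396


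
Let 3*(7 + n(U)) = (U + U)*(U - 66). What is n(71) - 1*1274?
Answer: -3133/3 ≈ -1044.3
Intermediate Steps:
n(U) = -7 + 2*U*(-66 + U)/3 (n(U) = -7 + ((U + U)*(U - 66))/3 = -7 + ((2*U)*(-66 + U))/3 = -7 + (2*U*(-66 + U))/3 = -7 + 2*U*(-66 + U)/3)
n(71) - 1*1274 = (-7 - 44*71 + (⅔)*71²) - 1*1274 = (-7 - 3124 + (⅔)*5041) - 1274 = (-7 - 3124 + 10082/3) - 1274 = 689/3 - 1274 = -3133/3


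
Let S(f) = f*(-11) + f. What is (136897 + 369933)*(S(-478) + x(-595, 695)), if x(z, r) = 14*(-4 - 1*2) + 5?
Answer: 2382607830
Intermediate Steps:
S(f) = -10*f (S(f) = -11*f + f = -10*f)
x(z, r) = -79 (x(z, r) = 14*(-4 - 2) + 5 = 14*(-6) + 5 = -84 + 5 = -79)
(136897 + 369933)*(S(-478) + x(-595, 695)) = (136897 + 369933)*(-10*(-478) - 79) = 506830*(4780 - 79) = 506830*4701 = 2382607830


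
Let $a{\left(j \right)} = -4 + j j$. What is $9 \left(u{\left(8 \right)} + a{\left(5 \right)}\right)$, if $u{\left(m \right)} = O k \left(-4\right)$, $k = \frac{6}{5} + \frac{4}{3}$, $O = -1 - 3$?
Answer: $\frac{2769}{5} \approx 553.8$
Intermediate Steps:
$O = -4$
$k = \frac{38}{15}$ ($k = 6 \cdot \frac{1}{5} + 4 \cdot \frac{1}{3} = \frac{6}{5} + \frac{4}{3} = \frac{38}{15} \approx 2.5333$)
$a{\left(j \right)} = -4 + j^{2}$
$u{\left(m \right)} = \frac{608}{15}$ ($u{\left(m \right)} = \left(-4\right) \frac{38}{15} \left(-4\right) = \left(- \frac{152}{15}\right) \left(-4\right) = \frac{608}{15}$)
$9 \left(u{\left(8 \right)} + a{\left(5 \right)}\right) = 9 \left(\frac{608}{15} - \left(4 - 5^{2}\right)\right) = 9 \left(\frac{608}{15} + \left(-4 + 25\right)\right) = 9 \left(\frac{608}{15} + 21\right) = 9 \cdot \frac{923}{15} = \frac{2769}{5}$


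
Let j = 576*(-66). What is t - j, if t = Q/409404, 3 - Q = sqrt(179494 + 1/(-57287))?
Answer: 5187967489/136468 - sqrt(589063475375999)/23453526948 ≈ 38016.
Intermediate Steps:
j = -38016
Q = 3 - sqrt(589063475375999)/57287 (Q = 3 - sqrt(179494 + 1/(-57287)) = 3 - sqrt(179494 - 1/57287) = 3 - sqrt(10282672777/57287) = 3 - sqrt(589063475375999)/57287 ≈ -420.67)
t = 1/136468 - sqrt(589063475375999)/23453526948 (t = (3 - sqrt(589063475375999)/57287)/409404 = (3 - sqrt(589063475375999)/57287)*(1/409404) = 1/136468 - sqrt(589063475375999)/23453526948 ≈ -0.0010275)
t - j = (1/136468 - sqrt(589063475375999)/23453526948) - 1*(-38016) = (1/136468 - sqrt(589063475375999)/23453526948) + 38016 = 5187967489/136468 - sqrt(589063475375999)/23453526948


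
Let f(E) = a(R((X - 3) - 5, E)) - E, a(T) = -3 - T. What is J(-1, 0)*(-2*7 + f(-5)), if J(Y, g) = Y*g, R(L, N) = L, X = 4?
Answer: 0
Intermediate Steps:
f(E) = 1 - E (f(E) = (-3 - ((4 - 3) - 5)) - E = (-3 - (1 - 5)) - E = (-3 - 1*(-4)) - E = (-3 + 4) - E = 1 - E)
J(-1, 0)*(-2*7 + f(-5)) = (-1*0)*(-2*7 + (1 - 1*(-5))) = 0*(-14 + (1 + 5)) = 0*(-14 + 6) = 0*(-8) = 0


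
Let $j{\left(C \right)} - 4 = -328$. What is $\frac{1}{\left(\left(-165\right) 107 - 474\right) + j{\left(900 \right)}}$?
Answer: $- \frac{1}{18453} \approx -5.4192 \cdot 10^{-5}$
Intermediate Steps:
$j{\left(C \right)} = -324$ ($j{\left(C \right)} = 4 - 328 = -324$)
$\frac{1}{\left(\left(-165\right) 107 - 474\right) + j{\left(900 \right)}} = \frac{1}{\left(\left(-165\right) 107 - 474\right) - 324} = \frac{1}{\left(-17655 - 474\right) - 324} = \frac{1}{-18129 - 324} = \frac{1}{-18453} = - \frac{1}{18453}$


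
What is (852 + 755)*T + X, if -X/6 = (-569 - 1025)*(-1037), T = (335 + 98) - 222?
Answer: -9578791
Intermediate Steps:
T = 211 (T = 433 - 222 = 211)
X = -9917868 (X = -6*(-569 - 1025)*(-1037) = -(-9564)*(-1037) = -6*1652978 = -9917868)
(852 + 755)*T + X = (852 + 755)*211 - 9917868 = 1607*211 - 9917868 = 339077 - 9917868 = -9578791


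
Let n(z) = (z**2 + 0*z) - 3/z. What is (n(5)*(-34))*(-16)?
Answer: 66368/5 ≈ 13274.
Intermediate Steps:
n(z) = z**2 - 3/z (n(z) = (z**2 + 0) - 3/z = z**2 - 3/z)
(n(5)*(-34))*(-16) = (((-3 + 5**3)/5)*(-34))*(-16) = (((-3 + 125)/5)*(-34))*(-16) = (((1/5)*122)*(-34))*(-16) = ((122/5)*(-34))*(-16) = -4148/5*(-16) = 66368/5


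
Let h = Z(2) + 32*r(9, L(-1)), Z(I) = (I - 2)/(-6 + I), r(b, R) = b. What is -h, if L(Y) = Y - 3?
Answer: -288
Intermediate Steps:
L(Y) = -3 + Y
Z(I) = (-2 + I)/(-6 + I)
h = 288 (h = (-2 + 2)/(-6 + 2) + 32*9 = 0/(-4) + 288 = -¼*0 + 288 = 0 + 288 = 288)
-h = -1*288 = -288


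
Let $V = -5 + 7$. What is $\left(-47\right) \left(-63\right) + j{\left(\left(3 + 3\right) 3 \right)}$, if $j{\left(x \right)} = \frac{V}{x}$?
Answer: $\frac{26650}{9} \approx 2961.1$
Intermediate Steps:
$V = 2$
$j{\left(x \right)} = \frac{2}{x}$
$\left(-47\right) \left(-63\right) + j{\left(\left(3 + 3\right) 3 \right)} = \left(-47\right) \left(-63\right) + \frac{2}{\left(3 + 3\right) 3} = 2961 + \frac{2}{6 \cdot 3} = 2961 + \frac{2}{18} = 2961 + 2 \cdot \frac{1}{18} = 2961 + \frac{1}{9} = \frac{26650}{9}$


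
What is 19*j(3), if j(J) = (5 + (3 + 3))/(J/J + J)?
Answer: 209/4 ≈ 52.250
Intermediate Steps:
j(J) = 11/(1 + J) (j(J) = (5 + 6)/(1 + J) = 11/(1 + J))
19*j(3) = 19*(11/(1 + 3)) = 19*(11/4) = 209/4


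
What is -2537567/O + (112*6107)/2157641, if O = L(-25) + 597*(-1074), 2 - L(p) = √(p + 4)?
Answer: 164857855214885640/38566112671978699 - 110329*I*√21/17874202739 ≈ 4.2747 - 2.8286e-5*I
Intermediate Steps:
L(p) = 2 - √(4 + p) (L(p) = 2 - √(p + 4) = 2 - √(4 + p))
O = -641176 - I*√21 (O = (2 - √(4 - 25)) + 597*(-1074) = (2 - √(-21)) - 641178 = (2 - I*√21) - 641178 = -641176 - I*√21 ≈ -6.4118e+5 - 4.5826*I)
-2537567/O + (112*6107)/2157641 = -2537567/(-641176 - I*√21) + (112*6107)/2157641 = -2537567/(-641176 - I*√21) + 683984*(1/2157641) = -2537567/(-641176 - I*√21) + 683984/2157641 = 683984/2157641 - 2537567/(-641176 - I*√21)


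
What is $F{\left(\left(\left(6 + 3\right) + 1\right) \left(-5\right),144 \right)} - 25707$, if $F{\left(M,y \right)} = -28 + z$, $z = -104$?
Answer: $-25839$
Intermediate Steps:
$F{\left(M,y \right)} = -132$ ($F{\left(M,y \right)} = -28 - 104 = -132$)
$F{\left(\left(\left(6 + 3\right) + 1\right) \left(-5\right),144 \right)} - 25707 = -132 - 25707 = -25839$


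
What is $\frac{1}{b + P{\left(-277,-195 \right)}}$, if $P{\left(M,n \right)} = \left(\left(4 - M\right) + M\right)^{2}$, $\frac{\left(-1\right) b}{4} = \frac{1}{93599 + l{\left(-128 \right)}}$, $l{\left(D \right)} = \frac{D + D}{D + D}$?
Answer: $\frac{23400}{374399} \approx 0.0625$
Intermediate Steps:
$l{\left(D \right)} = 1$ ($l{\left(D \right)} = \frac{2 D}{2 D} = 2 D \frac{1}{2 D} = 1$)
$b = - \frac{1}{23400}$ ($b = - \frac{4}{93599 + 1} = - \frac{4}{93600} = \left(-4\right) \frac{1}{93600} = - \frac{1}{23400} \approx -4.2735 \cdot 10^{-5}$)
$P{\left(M,n \right)} = 16$ ($P{\left(M,n \right)} = 4^{2} = 16$)
$\frac{1}{b + P{\left(-277,-195 \right)}} = \frac{1}{- \frac{1}{23400} + 16} = \frac{1}{\frac{374399}{23400}} = \frac{23400}{374399}$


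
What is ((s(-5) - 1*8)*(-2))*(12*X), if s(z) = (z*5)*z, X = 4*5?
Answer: -56160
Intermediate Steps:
X = 20
s(z) = 5*z² (s(z) = (5*z)*z = 5*z²)
((s(-5) - 1*8)*(-2))*(12*X) = ((5*(-5)² - 1*8)*(-2))*(12*20) = ((5*25 - 8)*(-2))*240 = ((125 - 8)*(-2))*240 = (117*(-2))*240 = -234*240 = -56160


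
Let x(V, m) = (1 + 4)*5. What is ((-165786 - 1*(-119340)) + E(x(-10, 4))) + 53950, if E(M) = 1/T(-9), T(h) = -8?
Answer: 60031/8 ≈ 7503.9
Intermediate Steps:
x(V, m) = 25 (x(V, m) = 5*5 = 25)
E(M) = -⅛ (E(M) = 1/(-8) = -⅛)
((-165786 - 1*(-119340)) + E(x(-10, 4))) + 53950 = ((-165786 - 1*(-119340)) - ⅛) + 53950 = ((-165786 + 119340) - ⅛) + 53950 = (-46446 - ⅛) + 53950 = -371569/8 + 53950 = 60031/8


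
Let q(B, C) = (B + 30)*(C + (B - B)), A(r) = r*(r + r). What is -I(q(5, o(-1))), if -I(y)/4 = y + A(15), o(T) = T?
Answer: 1660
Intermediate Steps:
A(r) = 2*r² (A(r) = r*(2*r) = 2*r²)
q(B, C) = C*(30 + B) (q(B, C) = (30 + B)*(C + 0) = (30 + B)*C = C*(30 + B))
I(y) = -1800 - 4*y (I(y) = -4*(y + 2*15²) = -4*(y + 2*225) = -4*(y + 450) = -4*(450 + y) = -1800 - 4*y)
-I(q(5, o(-1))) = -(-1800 - (-4)*(30 + 5)) = -(-1800 - (-4)*35) = -(-1800 - 4*(-35)) = -(-1800 + 140) = -1*(-1660) = 1660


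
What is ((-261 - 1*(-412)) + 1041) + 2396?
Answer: 3588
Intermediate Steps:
((-261 - 1*(-412)) + 1041) + 2396 = ((-261 + 412) + 1041) + 2396 = (151 + 1041) + 2396 = 1192 + 2396 = 3588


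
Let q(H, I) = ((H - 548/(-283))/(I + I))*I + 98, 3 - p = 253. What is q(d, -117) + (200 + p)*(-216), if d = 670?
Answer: 3179213/283 ≈ 11234.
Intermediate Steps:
p = -250 (p = 3 - 1*253 = 3 - 253 = -250)
q(H, I) = 28008/283 + H/2 (q(H, I) = ((H - 548*(-1/283))/((2*I)))*I + 98 = ((H + 548/283)*(1/(2*I)))*I + 98 = ((548/283 + H)*(1/(2*I)))*I + 98 = ((548/283 + H)/(2*I))*I + 98 = (274/283 + H/2) + 98 = 28008/283 + H/2)
q(d, -117) + (200 + p)*(-216) = (28008/283 + (½)*670) + (200 - 250)*(-216) = (28008/283 + 335) - 50*(-216) = 122813/283 + 10800 = 3179213/283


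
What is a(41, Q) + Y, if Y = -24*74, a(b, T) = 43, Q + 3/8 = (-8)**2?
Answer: -1733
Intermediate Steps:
Q = 509/8 (Q = -3/8 + (-8)**2 = -3/8 + 64 = 509/8 ≈ 63.625)
Y = -1776
a(41, Q) + Y = 43 - 1776 = -1733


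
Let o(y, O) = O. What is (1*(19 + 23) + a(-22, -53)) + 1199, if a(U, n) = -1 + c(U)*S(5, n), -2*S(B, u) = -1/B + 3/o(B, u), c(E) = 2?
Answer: 328668/265 ≈ 1240.3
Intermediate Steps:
S(B, u) = 1/(2*B) - 3/(2*u) (S(B, u) = -(-1/B + 3/u)/2 = 1/(2*B) - 3/(2*u))
a(U, n) = -1 + (-15 + n)/(5*n) (a(U, n) = -1 + 2*((1/2)*(n - 3*5)/(5*n)) = -1 + 2*((1/2)*(1/5)*(n - 15)/n) = -1 + 2*((1/2)*(1/5)*(-15 + n)/n) = -1 + 2*((-15 + n)/(10*n)) = -1 + (-15 + n)/(5*n))
(1*(19 + 23) + a(-22, -53)) + 1199 = (1*(19 + 23) + (-4/5 - 3/(-53))) + 1199 = (1*42 + (-4/5 - 3*(-1/53))) + 1199 = (42 + (-4/5 + 3/53)) + 1199 = (42 - 197/265) + 1199 = 10933/265 + 1199 = 328668/265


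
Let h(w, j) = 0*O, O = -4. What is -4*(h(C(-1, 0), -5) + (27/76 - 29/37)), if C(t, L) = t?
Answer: 1205/703 ≈ 1.7141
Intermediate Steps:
h(w, j) = 0 (h(w, j) = 0*(-4) = 0)
-4*(h(C(-1, 0), -5) + (27/76 - 29/37)) = -4*(0 + (27/76 - 29/37)) = -4*(0 - 1205/2812) = -4*(-1205/2812) = 1205/703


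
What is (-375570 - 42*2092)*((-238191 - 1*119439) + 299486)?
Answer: 26945906496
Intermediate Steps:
(-375570 - 42*2092)*((-238191 - 1*119439) + 299486) = (-375570 - 87864)*((-238191 - 119439) + 299486) = -463434*(-357630 + 299486) = -463434*(-58144) = 26945906496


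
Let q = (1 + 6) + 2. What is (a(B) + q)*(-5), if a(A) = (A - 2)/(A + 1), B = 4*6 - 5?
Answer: -197/4 ≈ -49.250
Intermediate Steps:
B = 19 (B = 24 - 5 = 19)
q = 9 (q = 7 + 2 = 9)
a(A) = (-2 + A)/(1 + A)
(a(B) + q)*(-5) = ((-2 + 19)/(1 + 19) + 9)*(-5) = (17/20 + 9)*(-5) = (197/20)*(-5) = -197/4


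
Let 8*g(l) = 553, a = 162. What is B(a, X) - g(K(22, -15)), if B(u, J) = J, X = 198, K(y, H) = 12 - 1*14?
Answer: 1031/8 ≈ 128.88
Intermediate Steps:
K(y, H) = -2 (K(y, H) = 12 - 14 = -2)
g(l) = 553/8 (g(l) = (⅛)*553 = 553/8)
B(a, X) - g(K(22, -15)) = 198 - 1*553/8 = 198 - 553/8 = 1031/8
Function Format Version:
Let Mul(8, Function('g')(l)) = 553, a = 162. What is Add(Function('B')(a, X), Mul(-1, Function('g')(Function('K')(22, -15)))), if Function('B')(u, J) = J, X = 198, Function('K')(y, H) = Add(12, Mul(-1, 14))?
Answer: Rational(1031, 8) ≈ 128.88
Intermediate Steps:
Function('K')(y, H) = -2 (Function('K')(y, H) = Add(12, -14) = -2)
Function('g')(l) = Rational(553, 8) (Function('g')(l) = Mul(Rational(1, 8), 553) = Rational(553, 8))
Add(Function('B')(a, X), Mul(-1, Function('g')(Function('K')(22, -15)))) = Add(198, Mul(-1, Rational(553, 8))) = Add(198, Rational(-553, 8)) = Rational(1031, 8)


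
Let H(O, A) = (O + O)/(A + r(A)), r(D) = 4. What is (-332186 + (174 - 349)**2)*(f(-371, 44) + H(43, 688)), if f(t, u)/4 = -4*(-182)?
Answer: -303851355795/346 ≈ -8.7818e+8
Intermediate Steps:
f(t, u) = 2912 (f(t, u) = 4*(-4*(-182)) = 4*728 = 2912)
H(O, A) = 2*O/(4 + A) (H(O, A) = (O + O)/(A + 4) = (2*O)/(4 + A) = 2*O/(4 + A))
(-332186 + (174 - 349)**2)*(f(-371, 44) + H(43, 688)) = (-332186 + (174 - 349)**2)*(2912 + 2*43/(4 + 688)) = (-332186 + (-175)**2)*(2912 + 2*43/692) = (-332186 + 30625)*(2912 + 2*43*(1/692)) = -301561*(2912 + 43/346) = -301561*1007595/346 = -303851355795/346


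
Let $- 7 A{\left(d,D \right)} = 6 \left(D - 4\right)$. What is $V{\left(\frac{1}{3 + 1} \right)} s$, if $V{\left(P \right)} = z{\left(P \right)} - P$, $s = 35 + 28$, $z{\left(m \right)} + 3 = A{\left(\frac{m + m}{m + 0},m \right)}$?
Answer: $- \frac{9}{4} \approx -2.25$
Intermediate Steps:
$A{\left(d,D \right)} = \frac{24}{7} - \frac{6 D}{7}$ ($A{\left(d,D \right)} = - \frac{6 \left(D - 4\right)}{7} = - \frac{6 \left(-4 + D\right)}{7} = - \frac{-24 + 6 D}{7} = \frac{24}{7} - \frac{6 D}{7}$)
$z{\left(m \right)} = \frac{3}{7} - \frac{6 m}{7}$ ($z{\left(m \right)} = -3 - \left(- \frac{24}{7} + \frac{6 m}{7}\right) = \frac{3}{7} - \frac{6 m}{7}$)
$s = 63$
$V{\left(P \right)} = \frac{3}{7} - \frac{13 P}{7}$ ($V{\left(P \right)} = \left(\frac{3}{7} - \frac{6 P}{7}\right) - P = \frac{3}{7} - \frac{13 P}{7}$)
$V{\left(\frac{1}{3 + 1} \right)} s = \left(\frac{3}{7} - \frac{13}{7 \left(3 + 1\right)}\right) 63 = \left(\frac{3}{7} - \frac{13}{7 \cdot 4}\right) 63 = \left(\frac{3}{7} - \frac{13}{28}\right) 63 = \left(- \frac{1}{28}\right) 63 = - \frac{9}{4}$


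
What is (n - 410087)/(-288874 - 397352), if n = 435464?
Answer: -8459/228742 ≈ -0.036981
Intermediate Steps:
(n - 410087)/(-288874 - 397352) = (435464 - 410087)/(-288874 - 397352) = 25377/(-686226) = 25377*(-1/686226) = -8459/228742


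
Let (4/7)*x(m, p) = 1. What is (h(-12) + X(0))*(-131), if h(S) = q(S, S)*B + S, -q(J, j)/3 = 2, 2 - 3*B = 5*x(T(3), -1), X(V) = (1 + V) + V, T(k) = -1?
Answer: -655/2 ≈ -327.50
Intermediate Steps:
x(m, p) = 7/4 (x(m, p) = (7/4)*1 = 7/4)
X(V) = 1 + 2*V
B = -9/4 (B = ⅔ - 5*7/(3*4) = ⅔ - ⅓*35/4 = ⅔ - 35/12 = -9/4 ≈ -2.2500)
q(J, j) = -6 (q(J, j) = -3*2 = -6)
h(S) = 27/2 + S (h(S) = -6*(-9/4) + S = 27/2 + S)
(h(-12) + X(0))*(-131) = ((27/2 - 12) + (1 + 2*0))*(-131) = (3/2 + (1 + 0))*(-131) = (3/2 + 1)*(-131) = (5/2)*(-131) = -655/2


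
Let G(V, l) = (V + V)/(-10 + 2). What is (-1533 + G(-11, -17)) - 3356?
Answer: -19545/4 ≈ -4886.3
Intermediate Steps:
G(V, l) = -V/4 (G(V, l) = (2*V)/(-8) = (2*V)*(-1/8) = -V/4)
(-1533 + G(-11, -17)) - 3356 = (-1533 - 1/4*(-11)) - 3356 = (-1533 + 11/4) - 3356 = -6121/4 - 3356 = -19545/4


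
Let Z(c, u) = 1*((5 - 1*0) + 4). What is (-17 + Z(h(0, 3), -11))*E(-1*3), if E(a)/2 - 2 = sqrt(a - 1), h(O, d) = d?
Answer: -32 - 32*I ≈ -32.0 - 32.0*I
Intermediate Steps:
E(a) = 4 + 2*sqrt(-1 + a) (E(a) = 4 + 2*sqrt(a - 1) = 4 + 2*sqrt(-1 + a))
Z(c, u) = 9 (Z(c, u) = 1*((5 + 0) + 4) = 1*(5 + 4) = 1*9 = 9)
(-17 + Z(h(0, 3), -11))*E(-1*3) = (-17 + 9)*(4 + 2*sqrt(-1 - 1*3)) = -8*(4 + 2*sqrt(-1 - 3)) = -8*(4 + 2*sqrt(-4)) = -8*(4 + 2*(2*I)) = -8*(4 + 4*I) = -32 - 32*I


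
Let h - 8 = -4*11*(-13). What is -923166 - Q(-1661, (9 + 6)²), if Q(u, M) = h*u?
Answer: 40214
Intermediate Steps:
h = 580 (h = 8 - 4*11*(-13) = 8 - 44*(-13) = 8 + 572 = 580)
Q(u, M) = 580*u
-923166 - Q(-1661, (9 + 6)²) = -923166 - 580*(-1661) = -923166 - 1*(-963380) = -923166 + 963380 = 40214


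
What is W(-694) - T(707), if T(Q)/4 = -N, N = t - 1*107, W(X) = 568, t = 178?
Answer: 852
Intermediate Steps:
N = 71 (N = 178 - 1*107 = 178 - 107 = 71)
T(Q) = -284 (T(Q) = 4*(-1*71) = 4*(-71) = -284)
W(-694) - T(707) = 568 - 1*(-284) = 568 + 284 = 852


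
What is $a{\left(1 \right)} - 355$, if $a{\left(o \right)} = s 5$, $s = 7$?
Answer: $-320$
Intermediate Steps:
$a{\left(o \right)} = 35$ ($a{\left(o \right)} = 7 \cdot 5 = 35$)
$a{\left(1 \right)} - 355 = 35 - 355 = -320$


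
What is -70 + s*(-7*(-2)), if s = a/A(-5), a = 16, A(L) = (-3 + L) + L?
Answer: -1134/13 ≈ -87.231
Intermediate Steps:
A(L) = -3 + 2*L
s = -16/13 (s = 16/(-3 + 2*(-5)) = 16/(-3 - 10) = 16/(-13) = 16*(-1/13) = -16/13 ≈ -1.2308)
-70 + s*(-7*(-2)) = -70 - (-112)*(-2)/13 = -70 - 16/13*14 = -70 - 224/13 = -1134/13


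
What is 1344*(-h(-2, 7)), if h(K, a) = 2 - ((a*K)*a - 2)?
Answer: -137088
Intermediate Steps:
h(K, a) = 4 - K*a² (h(K, a) = 2 - ((K*a)*a - 2) = 2 - (K*a² - 2) = 2 - (-2 + K*a²) = 2 + (2 - K*a²) = 4 - K*a²)
1344*(-h(-2, 7)) = 1344*(-(4 - 1*(-2)*7²)) = 1344*(-(4 - 1*(-2)*49)) = 1344*(-(4 + 98)) = 1344*(-1*102) = 1344*(-102) = -137088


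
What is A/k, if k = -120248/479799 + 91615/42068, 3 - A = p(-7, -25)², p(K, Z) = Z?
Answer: -12554562654504/38898192521 ≈ -322.75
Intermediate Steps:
A = -622 (A = 3 - 1*(-25)² = 3 - 1*625 = 3 - 625 = -622)
k = 38898192521/20184184332 (k = -120248*1/479799 + 91615*(1/42068) = -120248/479799 + 91615/42068 = 38898192521/20184184332 ≈ 1.9272)
A/k = -622/38898192521/20184184332 = -622*20184184332/38898192521 = -12554562654504/38898192521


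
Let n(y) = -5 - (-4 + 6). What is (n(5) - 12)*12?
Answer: -228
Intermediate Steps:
n(y) = -7 (n(y) = -5 - 1*2 = -5 - 2 = -7)
(n(5) - 12)*12 = (-7 - 12)*12 = -19*12 = -228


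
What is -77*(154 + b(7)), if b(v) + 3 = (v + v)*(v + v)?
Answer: -26719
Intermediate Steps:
b(v) = -3 + 4*v² (b(v) = -3 + (v + v)*(v + v) = -3 + (2*v)*(2*v) = -3 + 4*v²)
-77*(154 + b(7)) = -77*(154 + (-3 + 4*7²)) = -77*(154 + (-3 + 4*49)) = -77*(154 + (-3 + 196)) = -77*(154 + 193) = -77*347 = -26719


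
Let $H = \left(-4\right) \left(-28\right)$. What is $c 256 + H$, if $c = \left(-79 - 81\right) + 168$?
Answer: $2160$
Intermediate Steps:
$H = 112$
$c = 8$ ($c = -160 + 168 = 8$)
$c 256 + H = 8 \cdot 256 + 112 = 2048 + 112 = 2160$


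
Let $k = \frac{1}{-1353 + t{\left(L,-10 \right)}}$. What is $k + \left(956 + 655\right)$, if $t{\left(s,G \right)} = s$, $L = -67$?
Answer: $\frac{2287619}{1420} \approx 1611.0$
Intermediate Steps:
$k = - \frac{1}{1420}$ ($k = \frac{1}{-1353 - 67} = \frac{1}{-1420} = - \frac{1}{1420} \approx -0.00070423$)
$k + \left(956 + 655\right) = - \frac{1}{1420} + \left(956 + 655\right) = - \frac{1}{1420} + 1611 = \frac{2287619}{1420}$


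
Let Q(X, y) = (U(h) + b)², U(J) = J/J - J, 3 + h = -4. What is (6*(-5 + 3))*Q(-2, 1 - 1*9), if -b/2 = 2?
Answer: -192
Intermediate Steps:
h = -7 (h = -3 - 4 = -7)
U(J) = 1 - J
b = -4 (b = -2*2 = -4)
Q(X, y) = 16 (Q(X, y) = ((1 - 1*(-7)) - 4)² = ((1 + 7) - 4)² = (8 - 4)² = 4² = 16)
(6*(-5 + 3))*Q(-2, 1 - 1*9) = (6*(-5 + 3))*16 = (6*(-2))*16 = -12*16 = -192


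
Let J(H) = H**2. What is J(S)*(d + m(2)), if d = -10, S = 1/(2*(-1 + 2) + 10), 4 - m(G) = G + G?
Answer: -5/72 ≈ -0.069444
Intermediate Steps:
m(G) = 4 - 2*G (m(G) = 4 - (G + G) = 4 - 2*G)
S = 1/12 (S = 1/(2*1 + 10) = 1/(2 + 10) = 1/12 ≈ 0.083333)
J(S)*(d + m(2)) = (1/12)**2*(-10 + (4 - 2*2)) = (-10 + (4 - 4))/144 = (-10 + 0)/144 = (1/144)*(-10) = -5/72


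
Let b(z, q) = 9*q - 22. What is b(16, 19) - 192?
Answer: -43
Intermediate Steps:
b(z, q) = -22 + 9*q
b(16, 19) - 192 = (-22 + 9*19) - 192 = (-22 + 171) - 192 = 149 - 192 = -43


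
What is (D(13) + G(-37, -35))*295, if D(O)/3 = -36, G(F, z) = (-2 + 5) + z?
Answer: -41300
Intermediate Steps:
G(F, z) = 3 + z
D(O) = -108 (D(O) = 3*(-36) = -108)
(D(13) + G(-37, -35))*295 = (-108 + (3 - 35))*295 = (-108 - 32)*295 = -140*295 = -41300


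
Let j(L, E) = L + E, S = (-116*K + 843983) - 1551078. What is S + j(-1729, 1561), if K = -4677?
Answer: -164731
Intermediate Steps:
S = -164563 (S = (-116*(-4677) + 843983) - 1551078 = (542532 + 843983) - 1551078 = 1386515 - 1551078 = -164563)
j(L, E) = E + L
S + j(-1729, 1561) = -164563 + (1561 - 1729) = -164563 - 168 = -164731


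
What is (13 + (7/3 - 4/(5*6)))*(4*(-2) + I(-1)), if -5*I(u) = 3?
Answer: -3268/25 ≈ -130.72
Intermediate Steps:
I(u) = -3/5 (I(u) = -1/5*3 = -3/5)
(13 + (7/3 - 4/(5*6)))*(4*(-2) + I(-1)) = (13 + (7/3 - 4/(5*6)))*(4*(-2) - 3/5) = (13 + (7*(1/3) - 4/30))*(-8 - 3/5) = (13 + (7/3 - 4*1/30))*(-43/5) = (13 + (7/3 - 2/15))*(-43/5) = (13 + 11/5)*(-43/5) = (76/5)*(-43/5) = -3268/25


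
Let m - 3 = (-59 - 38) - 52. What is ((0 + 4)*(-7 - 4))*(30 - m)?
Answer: -7744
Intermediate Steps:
m = -146 (m = 3 + ((-59 - 38) - 52) = 3 + (-97 - 52) = 3 - 149 = -146)
((0 + 4)*(-7 - 4))*(30 - m) = ((0 + 4)*(-7 - 4))*(30 - 1*(-146)) = (4*(-11))*(30 + 146) = -44*176 = -7744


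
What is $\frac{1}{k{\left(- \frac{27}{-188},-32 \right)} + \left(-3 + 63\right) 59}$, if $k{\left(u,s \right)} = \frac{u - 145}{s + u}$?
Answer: $\frac{53}{187861} \approx 0.00028212$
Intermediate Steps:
$k{\left(u,s \right)} = \frac{-145 + u}{s + u}$
$\frac{1}{k{\left(- \frac{27}{-188},-32 \right)} + \left(-3 + 63\right) 59} = \frac{1}{\frac{-145 - \frac{27}{-188}}{-32 - \frac{27}{-188}} + \left(-3 + 63\right) 59} = \frac{1}{\frac{-145 - - \frac{27}{188}}{-32 - - \frac{27}{188}} + 60 \cdot 59} = \frac{1}{\frac{-145 + \frac{27}{188}}{-32 + \frac{27}{188}} + 3540} = \frac{1}{\frac{1}{- \frac{5989}{188}} \left(- \frac{27233}{188}\right) + 3540} = \frac{1}{\left(- \frac{188}{5989}\right) \left(- \frac{27233}{188}\right) + 3540} = \frac{1}{\frac{241}{53} + 3540} = \frac{1}{\frac{187861}{53}} = \frac{53}{187861}$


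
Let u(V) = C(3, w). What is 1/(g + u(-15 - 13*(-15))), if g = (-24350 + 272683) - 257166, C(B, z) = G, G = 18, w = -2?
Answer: -1/8815 ≈ -0.00011344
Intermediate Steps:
C(B, z) = 18
u(V) = 18
g = -8833 (g = 248333 - 257166 = -8833)
1/(g + u(-15 - 13*(-15))) = 1/(-8833 + 18) = 1/(-8815) = -1/8815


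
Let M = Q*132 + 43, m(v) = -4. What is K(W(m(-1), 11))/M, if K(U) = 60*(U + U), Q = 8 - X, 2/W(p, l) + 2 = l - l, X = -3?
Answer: -24/299 ≈ -0.080268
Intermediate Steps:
W(p, l) = -1 (W(p, l) = 2/(-2 + (l - l)) = 2/(-2 + 0) = 2/(-2) = 2*(-½) = -1)
Q = 11 (Q = 8 - 1*(-3) = 8 + 3 = 11)
K(U) = 120*U (K(U) = 60*(2*U) = 120*U)
M = 1495 (M = 11*132 + 43 = 1452 + 43 = 1495)
K(W(m(-1), 11))/M = (120*(-1))/1495 = -120*1/1495 = -24/299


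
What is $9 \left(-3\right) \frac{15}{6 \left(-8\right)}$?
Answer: $\frac{135}{16} \approx 8.4375$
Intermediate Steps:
$9 \left(-3\right) \frac{15}{6 \left(-8\right)} = - 27 \frac{15}{-48} = - 27 \cdot 15 \left(- \frac{1}{48}\right) = \left(-27\right) \left(- \frac{5}{16}\right) = \frac{135}{16}$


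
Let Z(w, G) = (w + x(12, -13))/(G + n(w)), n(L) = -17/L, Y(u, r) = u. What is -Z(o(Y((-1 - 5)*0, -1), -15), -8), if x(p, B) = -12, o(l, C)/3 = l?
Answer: 0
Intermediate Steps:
o(l, C) = 3*l
Z(w, G) = (-12 + w)/(G - 17/w) (Z(w, G) = (w - 12)/(G - 17/w) = (-12 + w)/(G - 17/w))
-Z(o(Y((-1 - 5)*0, -1), -15), -8) = -3*((-1 - 5)*0)*(-12 + 3*((-1 - 5)*0))/(-17 - 24*(-1 - 5)*0) = -3*(-6*0)*(-12 + 3*(-6*0))/(-17 - 24*(-6*0)) = -3*0*(-12 + 3*0)/(-17 - 24*0) = -0*(-12 + 0)/(-17 - 8*0) = -0*(-12)/(-17 + 0) = -0*(-12)/(-17) = -0*(-1)*(-12)/17 = -1*0 = 0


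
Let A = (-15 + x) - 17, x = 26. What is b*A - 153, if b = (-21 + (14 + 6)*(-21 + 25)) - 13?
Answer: -429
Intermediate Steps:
A = -6 (A = (-15 + 26) - 17 = 11 - 17 = -6)
b = 46 (b = (-21 + 20*4) - 13 = (-21 + 80) - 13 = 59 - 13 = 46)
b*A - 153 = 46*(-6) - 153 = -276 - 153 = -429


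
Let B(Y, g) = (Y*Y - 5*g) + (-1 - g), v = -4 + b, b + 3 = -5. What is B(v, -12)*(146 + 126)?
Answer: 58480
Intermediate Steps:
b = -8 (b = -3 - 5 = -8)
v = -12 (v = -4 - 8 = -12)
B(Y, g) = -1 + Y**2 - 6*g (B(Y, g) = (Y**2 - 5*g) + (-1 - g) = -1 + Y**2 - 6*g)
B(v, -12)*(146 + 126) = (-1 + (-12)**2 - 6*(-12))*(146 + 126) = (-1 + 144 + 72)*272 = 215*272 = 58480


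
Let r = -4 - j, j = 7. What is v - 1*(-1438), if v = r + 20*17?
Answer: 1767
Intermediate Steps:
r = -11 (r = -4 - 1*7 = -4 - 7 = -11)
v = 329 (v = -11 + 20*17 = -11 + 340 = 329)
v - 1*(-1438) = 329 - 1*(-1438) = 329 + 1438 = 1767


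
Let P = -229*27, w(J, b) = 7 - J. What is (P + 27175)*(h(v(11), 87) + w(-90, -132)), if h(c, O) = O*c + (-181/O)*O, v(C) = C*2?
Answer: 38415360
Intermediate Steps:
v(C) = 2*C
h(c, O) = -181 + O*c (h(c, O) = O*c - 181 = -181 + O*c)
P = -6183
(P + 27175)*(h(v(11), 87) + w(-90, -132)) = (-6183 + 27175)*((-181 + 87*(2*11)) + (7 - 1*(-90))) = 20992*((-181 + 87*22) + (7 + 90)) = 20992*((-181 + 1914) + 97) = 20992*(1733 + 97) = 20992*1830 = 38415360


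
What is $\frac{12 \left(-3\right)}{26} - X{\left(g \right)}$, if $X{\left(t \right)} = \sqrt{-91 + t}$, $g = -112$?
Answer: $- \frac{18}{13} - i \sqrt{203} \approx -1.3846 - 14.248 i$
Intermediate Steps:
$\frac{12 \left(-3\right)}{26} - X{\left(g \right)} = \frac{12 \left(-3\right)}{26} - \sqrt{-91 - 112} = \left(-36\right) \frac{1}{26} - \sqrt{-203} = - \frac{18}{13} - i \sqrt{203}$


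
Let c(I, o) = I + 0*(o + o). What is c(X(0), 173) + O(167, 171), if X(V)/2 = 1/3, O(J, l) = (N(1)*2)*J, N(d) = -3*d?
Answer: -3004/3 ≈ -1001.3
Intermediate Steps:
O(J, l) = -6*J (O(J, l) = (-3*1*2)*J = (-3*2)*J = -6*J)
X(V) = ⅔ (X(V) = 2/3 = 2*(⅓) = ⅔)
c(I, o) = I (c(I, o) = I + 0*(2*o) = I + 0 = I)
c(X(0), 173) + O(167, 171) = ⅔ - 6*167 = ⅔ - 1002 = -3004/3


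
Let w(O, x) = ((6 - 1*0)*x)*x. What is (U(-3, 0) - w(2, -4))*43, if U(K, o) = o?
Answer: -4128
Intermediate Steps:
w(O, x) = 6*x² (w(O, x) = ((6 + 0)*x)*x = (6*x)*x = 6*x²)
(U(-3, 0) - w(2, -4))*43 = (0 - 6*(-4)²)*43 = (0 - 6*16)*43 = (0 - 1*96)*43 = (0 - 96)*43 = -96*43 = -4128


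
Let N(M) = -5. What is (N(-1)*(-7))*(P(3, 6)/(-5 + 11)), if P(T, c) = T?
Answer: 35/2 ≈ 17.500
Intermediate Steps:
(N(-1)*(-7))*(P(3, 6)/(-5 + 11)) = (-5*(-7))*(3/(-5 + 11)) = 35*(3/6) = 35*(3*(1/6)) = 35*(1/2) = 35/2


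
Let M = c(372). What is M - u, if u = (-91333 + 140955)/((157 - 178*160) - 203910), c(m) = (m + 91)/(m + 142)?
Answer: 133029587/119367762 ≈ 1.1145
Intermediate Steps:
c(m) = (91 + m)/(142 + m)
M = 463/514 (M = (91 + 372)/(142 + 372) = 463/514 ≈ 0.90078)
u = -49622/232233 (u = 49622/((157 - 28480) - 203910) = 49622/(-28323 - 203910) = 49622/(-232233) = 49622*(-1/232233) = -49622/232233 ≈ -0.21367)
M - u = 463/514 - 1*(-49622/232233) = 463/514 + 49622/232233 = 133029587/119367762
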